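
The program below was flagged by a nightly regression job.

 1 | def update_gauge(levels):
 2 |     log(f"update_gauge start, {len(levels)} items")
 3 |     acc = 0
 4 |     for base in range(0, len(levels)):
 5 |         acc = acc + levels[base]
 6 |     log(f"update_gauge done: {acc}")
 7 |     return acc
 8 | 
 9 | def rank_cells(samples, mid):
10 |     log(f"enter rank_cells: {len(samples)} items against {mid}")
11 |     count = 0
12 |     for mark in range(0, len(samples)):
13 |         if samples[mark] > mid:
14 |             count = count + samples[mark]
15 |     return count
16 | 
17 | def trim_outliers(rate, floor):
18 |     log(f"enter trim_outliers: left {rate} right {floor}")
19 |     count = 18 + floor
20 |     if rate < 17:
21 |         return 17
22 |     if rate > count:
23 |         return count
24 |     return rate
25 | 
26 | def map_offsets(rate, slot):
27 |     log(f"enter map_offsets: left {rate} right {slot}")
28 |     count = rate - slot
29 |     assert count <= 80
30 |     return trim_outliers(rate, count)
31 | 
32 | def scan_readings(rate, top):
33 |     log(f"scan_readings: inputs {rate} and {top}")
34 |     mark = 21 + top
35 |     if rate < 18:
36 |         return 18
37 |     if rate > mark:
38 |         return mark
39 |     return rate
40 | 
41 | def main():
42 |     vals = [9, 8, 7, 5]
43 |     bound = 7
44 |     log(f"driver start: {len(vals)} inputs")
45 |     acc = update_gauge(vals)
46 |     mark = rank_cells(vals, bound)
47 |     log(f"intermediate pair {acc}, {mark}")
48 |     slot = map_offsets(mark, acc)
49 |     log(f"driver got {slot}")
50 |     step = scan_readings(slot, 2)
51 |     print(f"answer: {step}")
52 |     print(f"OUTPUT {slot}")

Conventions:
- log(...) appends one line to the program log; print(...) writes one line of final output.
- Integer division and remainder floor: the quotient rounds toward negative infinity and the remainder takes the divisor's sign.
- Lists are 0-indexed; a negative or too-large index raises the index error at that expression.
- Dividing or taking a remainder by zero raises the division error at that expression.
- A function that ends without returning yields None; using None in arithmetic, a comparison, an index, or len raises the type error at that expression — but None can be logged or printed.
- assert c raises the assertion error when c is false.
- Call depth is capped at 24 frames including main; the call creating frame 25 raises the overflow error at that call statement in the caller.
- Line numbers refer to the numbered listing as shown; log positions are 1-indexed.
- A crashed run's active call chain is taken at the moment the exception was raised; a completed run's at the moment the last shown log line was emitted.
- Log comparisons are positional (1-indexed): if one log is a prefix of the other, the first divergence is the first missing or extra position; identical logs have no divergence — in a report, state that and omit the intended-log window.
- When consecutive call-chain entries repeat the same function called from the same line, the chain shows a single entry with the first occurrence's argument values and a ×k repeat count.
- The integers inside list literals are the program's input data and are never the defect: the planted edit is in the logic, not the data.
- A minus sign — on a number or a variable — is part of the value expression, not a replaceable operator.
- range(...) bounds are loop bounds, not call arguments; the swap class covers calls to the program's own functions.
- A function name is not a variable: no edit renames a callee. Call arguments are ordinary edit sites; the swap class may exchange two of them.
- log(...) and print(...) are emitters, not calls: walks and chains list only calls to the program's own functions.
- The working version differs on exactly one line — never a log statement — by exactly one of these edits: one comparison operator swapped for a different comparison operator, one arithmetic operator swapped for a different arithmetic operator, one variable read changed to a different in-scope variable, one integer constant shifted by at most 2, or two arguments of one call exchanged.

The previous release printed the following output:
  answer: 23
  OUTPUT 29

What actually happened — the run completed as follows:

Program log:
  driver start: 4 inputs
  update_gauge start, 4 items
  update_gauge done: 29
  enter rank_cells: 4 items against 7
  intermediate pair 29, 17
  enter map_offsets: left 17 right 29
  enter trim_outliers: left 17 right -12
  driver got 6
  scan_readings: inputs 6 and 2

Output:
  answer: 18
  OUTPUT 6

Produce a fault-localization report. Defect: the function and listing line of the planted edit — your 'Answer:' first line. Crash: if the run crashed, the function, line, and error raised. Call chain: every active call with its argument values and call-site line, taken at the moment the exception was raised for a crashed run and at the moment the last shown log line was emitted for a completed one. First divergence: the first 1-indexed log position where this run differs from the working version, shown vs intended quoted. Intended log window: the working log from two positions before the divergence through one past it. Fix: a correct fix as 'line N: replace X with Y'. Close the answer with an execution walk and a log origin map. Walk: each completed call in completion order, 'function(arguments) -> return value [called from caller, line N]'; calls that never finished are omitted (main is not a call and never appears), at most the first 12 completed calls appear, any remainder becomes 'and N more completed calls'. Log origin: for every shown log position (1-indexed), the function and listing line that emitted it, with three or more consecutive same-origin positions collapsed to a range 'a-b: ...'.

Answer: the defect is in main at line 48.
The tell: The earliest visible damage is log position 6 — 'enter map_offsets: left 17 right 29' rather than the intended 'enter map_offsets: left 29 right 17'.
Call chain: main -> scan_readings(6, 2) (called at line 50).
First divergence: position 6 — shown 'enter map_offsets: left 17 right 29', intended 'enter map_offsets: left 29 right 17'.
Intended log window:
  4: enter rank_cells: 4 items against 7
  5: intermediate pair 29, 17
  6: enter map_offsets: left 29 right 17
  7: enter trim_outliers: left 29 right 12
Execution walk:
  update_gauge([9, 8, 7, 5]) -> 29  [called from main, line 45]
  rank_cells([9, 8, 7, 5], 7) -> 17  [called from main, line 46]
  trim_outliers(17, -12) -> 6  [called from map_offsets, line 30]
  map_offsets(17, 29) -> 6  [called from main, line 48]
  scan_readings(6, 2) -> 18  [called from main, line 50]
Log origins:
  1: logged in main at line 44
  2: logged in update_gauge at line 2
  3: logged in update_gauge at line 6
  4: logged in rank_cells at line 10
  5: logged in main at line 47
  6: logged in map_offsets at line 27
  7: logged in trim_outliers at line 18
  8: logged in main at line 49
  9: logged in scan_readings at line 33
A correct fix: line 48: replace `map_offsets(mark, acc)` with `map_offsets(acc, mark)`.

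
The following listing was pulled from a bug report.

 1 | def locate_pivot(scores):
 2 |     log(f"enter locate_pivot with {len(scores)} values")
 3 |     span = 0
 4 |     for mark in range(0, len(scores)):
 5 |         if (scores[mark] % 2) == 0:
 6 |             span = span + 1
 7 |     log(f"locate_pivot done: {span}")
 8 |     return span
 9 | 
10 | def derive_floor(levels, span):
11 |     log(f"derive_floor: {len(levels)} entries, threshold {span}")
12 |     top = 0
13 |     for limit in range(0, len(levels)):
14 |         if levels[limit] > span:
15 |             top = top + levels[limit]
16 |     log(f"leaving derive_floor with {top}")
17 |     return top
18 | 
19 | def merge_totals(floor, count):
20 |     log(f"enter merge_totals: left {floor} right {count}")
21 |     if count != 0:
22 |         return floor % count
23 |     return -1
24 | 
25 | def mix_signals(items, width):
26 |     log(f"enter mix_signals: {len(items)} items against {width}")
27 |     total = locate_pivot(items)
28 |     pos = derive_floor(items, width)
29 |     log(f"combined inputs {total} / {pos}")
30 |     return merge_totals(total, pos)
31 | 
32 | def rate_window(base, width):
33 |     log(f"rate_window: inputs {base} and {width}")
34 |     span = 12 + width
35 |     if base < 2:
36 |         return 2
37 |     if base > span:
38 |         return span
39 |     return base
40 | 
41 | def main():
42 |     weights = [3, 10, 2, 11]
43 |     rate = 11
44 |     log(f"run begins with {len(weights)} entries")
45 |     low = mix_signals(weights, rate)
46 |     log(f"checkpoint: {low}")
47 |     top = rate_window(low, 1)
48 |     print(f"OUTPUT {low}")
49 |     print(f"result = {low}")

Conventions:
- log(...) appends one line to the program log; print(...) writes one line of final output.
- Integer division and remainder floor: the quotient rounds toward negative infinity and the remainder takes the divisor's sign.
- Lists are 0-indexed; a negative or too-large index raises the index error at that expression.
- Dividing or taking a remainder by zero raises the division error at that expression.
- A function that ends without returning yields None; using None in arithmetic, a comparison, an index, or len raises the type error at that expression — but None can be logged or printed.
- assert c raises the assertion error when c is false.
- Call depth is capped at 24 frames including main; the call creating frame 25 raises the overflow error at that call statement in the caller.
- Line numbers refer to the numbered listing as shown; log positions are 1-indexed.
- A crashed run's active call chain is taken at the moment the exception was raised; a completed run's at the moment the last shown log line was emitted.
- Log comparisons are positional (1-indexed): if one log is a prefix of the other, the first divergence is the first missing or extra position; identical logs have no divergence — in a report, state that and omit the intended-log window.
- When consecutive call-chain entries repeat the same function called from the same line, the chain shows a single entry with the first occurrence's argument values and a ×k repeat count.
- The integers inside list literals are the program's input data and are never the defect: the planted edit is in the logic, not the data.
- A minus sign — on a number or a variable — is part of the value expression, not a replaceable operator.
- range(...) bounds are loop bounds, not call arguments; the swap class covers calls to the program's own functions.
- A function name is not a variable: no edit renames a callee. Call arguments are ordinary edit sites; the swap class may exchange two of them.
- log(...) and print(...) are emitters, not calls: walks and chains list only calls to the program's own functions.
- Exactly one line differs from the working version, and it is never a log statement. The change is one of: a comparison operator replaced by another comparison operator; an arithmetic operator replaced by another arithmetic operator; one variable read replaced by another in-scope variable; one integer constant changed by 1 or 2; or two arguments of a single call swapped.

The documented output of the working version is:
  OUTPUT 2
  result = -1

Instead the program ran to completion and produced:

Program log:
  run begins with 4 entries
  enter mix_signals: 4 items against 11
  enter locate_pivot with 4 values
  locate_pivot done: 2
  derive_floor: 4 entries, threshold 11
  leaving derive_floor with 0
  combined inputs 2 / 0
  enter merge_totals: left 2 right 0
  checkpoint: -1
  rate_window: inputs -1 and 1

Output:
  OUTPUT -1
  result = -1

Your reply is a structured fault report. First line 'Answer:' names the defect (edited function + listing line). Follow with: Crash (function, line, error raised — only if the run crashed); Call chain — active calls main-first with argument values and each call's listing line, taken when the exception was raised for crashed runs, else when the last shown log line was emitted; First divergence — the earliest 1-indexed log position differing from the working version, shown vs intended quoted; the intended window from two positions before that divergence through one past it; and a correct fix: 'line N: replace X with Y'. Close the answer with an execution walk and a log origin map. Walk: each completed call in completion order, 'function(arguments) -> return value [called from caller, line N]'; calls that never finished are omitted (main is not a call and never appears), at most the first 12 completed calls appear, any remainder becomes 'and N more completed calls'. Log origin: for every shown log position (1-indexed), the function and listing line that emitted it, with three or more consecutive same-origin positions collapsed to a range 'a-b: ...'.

Answer: the defect is in main at line 48.
Key fact: No log line changed; the fault shows up purely in the output.
Call chain: main -> rate_window(-1, 1) (called at line 47).
First divergence: there is none — every log position agrees.
Execution walk:
  locate_pivot([3, 10, 2, 11]) -> 2  [called from mix_signals, line 27]
  derive_floor([3, 10, 2, 11], 11) -> 0  [called from mix_signals, line 28]
  merge_totals(2, 0) -> -1  [called from mix_signals, line 30]
  mix_signals([3, 10, 2, 11], 11) -> -1  [called from main, line 45]
  rate_window(-1, 1) -> 2  [called from main, line 47]
Log origins:
  1 — main, line 44
  2 — mix_signals, line 26
  3 — locate_pivot, line 2
  4 — locate_pivot, line 7
  5 — derive_floor, line 11
  6 — derive_floor, line 16
  7 — mix_signals, line 29
  8 — merge_totals, line 20
  9 — main, line 46
  10 — rate_window, line 33
A correct fix: line 48: replace `low` with `top`.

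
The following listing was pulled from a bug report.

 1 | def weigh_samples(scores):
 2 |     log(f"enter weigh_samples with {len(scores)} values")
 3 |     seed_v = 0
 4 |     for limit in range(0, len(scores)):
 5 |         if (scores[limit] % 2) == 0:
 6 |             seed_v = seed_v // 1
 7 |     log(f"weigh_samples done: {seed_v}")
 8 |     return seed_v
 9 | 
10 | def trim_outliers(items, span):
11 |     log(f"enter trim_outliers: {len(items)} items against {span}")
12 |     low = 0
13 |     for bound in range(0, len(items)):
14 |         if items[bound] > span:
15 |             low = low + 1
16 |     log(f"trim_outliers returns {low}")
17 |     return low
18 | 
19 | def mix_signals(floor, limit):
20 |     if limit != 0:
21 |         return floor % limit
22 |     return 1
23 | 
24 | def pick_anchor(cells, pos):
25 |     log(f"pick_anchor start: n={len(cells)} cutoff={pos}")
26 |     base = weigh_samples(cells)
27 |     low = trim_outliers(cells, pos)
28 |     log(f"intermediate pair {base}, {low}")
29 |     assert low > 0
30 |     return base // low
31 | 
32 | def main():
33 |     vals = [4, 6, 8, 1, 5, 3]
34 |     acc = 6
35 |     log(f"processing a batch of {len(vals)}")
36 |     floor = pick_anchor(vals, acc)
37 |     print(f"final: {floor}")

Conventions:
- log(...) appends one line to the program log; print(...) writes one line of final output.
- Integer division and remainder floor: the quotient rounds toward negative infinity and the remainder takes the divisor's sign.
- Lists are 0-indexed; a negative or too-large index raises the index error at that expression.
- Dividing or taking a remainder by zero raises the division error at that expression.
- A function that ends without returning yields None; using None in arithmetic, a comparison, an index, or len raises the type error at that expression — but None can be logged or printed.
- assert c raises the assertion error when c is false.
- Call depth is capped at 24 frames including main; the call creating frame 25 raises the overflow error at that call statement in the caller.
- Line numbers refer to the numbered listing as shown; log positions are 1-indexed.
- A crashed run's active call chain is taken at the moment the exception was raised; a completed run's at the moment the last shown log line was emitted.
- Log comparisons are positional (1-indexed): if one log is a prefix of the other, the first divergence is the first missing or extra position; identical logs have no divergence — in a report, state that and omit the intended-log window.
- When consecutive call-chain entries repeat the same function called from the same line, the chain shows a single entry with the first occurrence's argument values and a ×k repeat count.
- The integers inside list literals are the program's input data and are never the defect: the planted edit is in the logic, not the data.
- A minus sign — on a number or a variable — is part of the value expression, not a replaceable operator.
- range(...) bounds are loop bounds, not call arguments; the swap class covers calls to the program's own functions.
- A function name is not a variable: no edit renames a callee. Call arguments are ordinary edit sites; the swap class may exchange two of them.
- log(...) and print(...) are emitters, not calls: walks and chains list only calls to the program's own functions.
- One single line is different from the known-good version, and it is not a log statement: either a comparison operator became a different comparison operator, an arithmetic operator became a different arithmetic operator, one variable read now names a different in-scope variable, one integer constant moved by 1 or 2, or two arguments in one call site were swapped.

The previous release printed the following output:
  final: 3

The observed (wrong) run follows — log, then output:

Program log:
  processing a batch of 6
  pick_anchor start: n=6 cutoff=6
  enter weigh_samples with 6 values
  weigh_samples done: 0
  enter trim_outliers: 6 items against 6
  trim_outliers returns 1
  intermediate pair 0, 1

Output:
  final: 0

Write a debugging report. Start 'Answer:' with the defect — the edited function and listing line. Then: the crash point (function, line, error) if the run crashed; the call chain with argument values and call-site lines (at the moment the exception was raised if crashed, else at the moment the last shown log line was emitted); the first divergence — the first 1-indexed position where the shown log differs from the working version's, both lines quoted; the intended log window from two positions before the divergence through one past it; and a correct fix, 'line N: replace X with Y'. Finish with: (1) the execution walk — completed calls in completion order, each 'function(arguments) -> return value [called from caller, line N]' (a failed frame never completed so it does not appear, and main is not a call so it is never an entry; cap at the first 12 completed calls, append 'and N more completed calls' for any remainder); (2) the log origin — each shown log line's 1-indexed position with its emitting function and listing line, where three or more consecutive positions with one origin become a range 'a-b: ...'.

Answer: the defect is in weigh_samples at line 6.
Core observation: At log position 4 the runs split — shown 'weigh_samples done: 0', but the working version logs 'weigh_samples done: 3'.
Call chain: main -> pick_anchor([4, 6, 8, 1, 5, 3], 6) (called at line 36).
First divergence: at position 4 the run shows 'weigh_samples done: 0' where the working version logs 'weigh_samples done: 3'.
Intended log window:
  2: pick_anchor start: n=6 cutoff=6
  3: enter weigh_samples with 6 values
  4: weigh_samples done: 3
  5: enter trim_outliers: 6 items against 6
Execution walk:
  weigh_samples([4, 6, 8, 1, 5, 3]) -> 0  [called from pick_anchor, line 26]
  trim_outliers([4, 6, 8, 1, 5, 3], 6) -> 1  [called from pick_anchor, line 27]
  pick_anchor([4, 6, 8, 1, 5, 3], 6) -> 0  [called from main, line 36]
Origin of each log line:
  1: emitted by main (line 35)
  2: emitted by pick_anchor (line 25)
  3: emitted by weigh_samples (line 2)
  4: emitted by weigh_samples (line 7)
  5: emitted by trim_outliers (line 11)
  6: emitted by trim_outliers (line 16)
  7: emitted by pick_anchor (line 28)
A correct fix: line 6: replace `//` with `+`.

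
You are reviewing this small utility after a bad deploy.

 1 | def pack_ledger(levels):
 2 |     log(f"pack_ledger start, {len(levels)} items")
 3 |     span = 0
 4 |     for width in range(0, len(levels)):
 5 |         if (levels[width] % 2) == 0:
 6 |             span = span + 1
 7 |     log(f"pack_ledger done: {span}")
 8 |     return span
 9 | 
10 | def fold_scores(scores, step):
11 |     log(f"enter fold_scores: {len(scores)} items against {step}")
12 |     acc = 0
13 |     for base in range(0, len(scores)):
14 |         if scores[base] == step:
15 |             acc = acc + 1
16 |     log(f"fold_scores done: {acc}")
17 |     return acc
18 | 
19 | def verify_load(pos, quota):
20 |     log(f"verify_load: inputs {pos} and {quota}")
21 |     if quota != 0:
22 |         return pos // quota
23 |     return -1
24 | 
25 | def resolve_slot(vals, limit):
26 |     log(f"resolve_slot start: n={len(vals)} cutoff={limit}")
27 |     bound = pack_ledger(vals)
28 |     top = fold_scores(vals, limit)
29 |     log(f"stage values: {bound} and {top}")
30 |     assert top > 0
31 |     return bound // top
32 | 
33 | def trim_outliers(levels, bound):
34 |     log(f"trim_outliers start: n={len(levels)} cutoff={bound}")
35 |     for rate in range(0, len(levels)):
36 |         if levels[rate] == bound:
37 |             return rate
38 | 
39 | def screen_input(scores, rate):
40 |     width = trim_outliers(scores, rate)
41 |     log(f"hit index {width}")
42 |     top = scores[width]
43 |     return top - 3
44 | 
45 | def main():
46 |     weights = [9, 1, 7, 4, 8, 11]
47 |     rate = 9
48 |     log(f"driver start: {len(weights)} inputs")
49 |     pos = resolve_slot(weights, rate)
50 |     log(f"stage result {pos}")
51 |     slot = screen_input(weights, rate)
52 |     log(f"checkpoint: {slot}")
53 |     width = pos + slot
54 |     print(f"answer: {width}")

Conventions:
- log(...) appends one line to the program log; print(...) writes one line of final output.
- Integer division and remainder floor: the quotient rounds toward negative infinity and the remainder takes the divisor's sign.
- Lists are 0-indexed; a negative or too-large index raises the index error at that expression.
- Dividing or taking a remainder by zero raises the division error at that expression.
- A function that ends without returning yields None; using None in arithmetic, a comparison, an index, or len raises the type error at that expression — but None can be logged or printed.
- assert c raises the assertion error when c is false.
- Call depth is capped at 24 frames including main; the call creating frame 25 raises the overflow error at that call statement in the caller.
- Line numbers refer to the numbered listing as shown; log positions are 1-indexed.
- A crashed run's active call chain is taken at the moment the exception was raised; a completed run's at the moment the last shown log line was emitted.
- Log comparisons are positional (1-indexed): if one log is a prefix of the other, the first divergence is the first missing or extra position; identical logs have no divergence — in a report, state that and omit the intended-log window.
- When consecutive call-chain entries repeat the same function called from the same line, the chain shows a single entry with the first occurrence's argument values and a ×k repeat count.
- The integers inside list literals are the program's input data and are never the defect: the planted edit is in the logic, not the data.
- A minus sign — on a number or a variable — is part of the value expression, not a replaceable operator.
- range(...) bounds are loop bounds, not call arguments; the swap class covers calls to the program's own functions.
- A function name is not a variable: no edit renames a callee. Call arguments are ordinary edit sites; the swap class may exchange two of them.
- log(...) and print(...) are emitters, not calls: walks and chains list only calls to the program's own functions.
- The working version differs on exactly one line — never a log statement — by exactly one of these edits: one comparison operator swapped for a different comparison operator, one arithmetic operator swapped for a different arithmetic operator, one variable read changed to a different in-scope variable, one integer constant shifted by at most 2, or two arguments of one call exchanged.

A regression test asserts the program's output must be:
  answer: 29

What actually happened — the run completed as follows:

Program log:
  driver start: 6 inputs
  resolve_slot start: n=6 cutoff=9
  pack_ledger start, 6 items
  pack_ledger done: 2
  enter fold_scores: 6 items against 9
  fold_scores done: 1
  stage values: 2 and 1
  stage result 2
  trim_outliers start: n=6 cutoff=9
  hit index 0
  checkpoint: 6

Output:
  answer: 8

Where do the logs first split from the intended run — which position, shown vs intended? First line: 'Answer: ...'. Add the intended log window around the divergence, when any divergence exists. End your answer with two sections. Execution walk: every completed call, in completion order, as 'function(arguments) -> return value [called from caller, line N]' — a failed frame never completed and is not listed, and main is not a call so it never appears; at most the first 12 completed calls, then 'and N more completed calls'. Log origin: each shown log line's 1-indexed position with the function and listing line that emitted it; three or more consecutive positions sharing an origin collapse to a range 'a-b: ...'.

Answer: at position 11 the run shows 'checkpoint: 6' where the working version logs 'checkpoint: 27'.
Intended log window:
  9: trim_outliers start: n=6 cutoff=9
  10: hit index 0
  11: checkpoint: 27
Execution walk:
  pack_ledger([9, 1, 7, 4, 8, 11]) -> 2  [called from resolve_slot, line 27]
  fold_scores([9, 1, 7, 4, 8, 11], 9) -> 1  [called from resolve_slot, line 28]
  resolve_slot([9, 1, 7, 4, 8, 11], 9) -> 2  [called from main, line 49]
  trim_outliers([9, 1, 7, 4, 8, 11], 9) -> 0  [called from screen_input, line 40]
  screen_input([9, 1, 7, 4, 8, 11], 9) -> 6  [called from main, line 51]
Log origin:
  1: logged in main at line 48
  2: logged in resolve_slot at line 26
  3: logged in pack_ledger at line 2
  4: logged in pack_ledger at line 7
  5: logged in fold_scores at line 11
  6: logged in fold_scores at line 16
  7: logged in resolve_slot at line 29
  8: logged in main at line 50
  9: logged in trim_outliers at line 34
  10: logged in screen_input at line 41
  11: logged in main at line 52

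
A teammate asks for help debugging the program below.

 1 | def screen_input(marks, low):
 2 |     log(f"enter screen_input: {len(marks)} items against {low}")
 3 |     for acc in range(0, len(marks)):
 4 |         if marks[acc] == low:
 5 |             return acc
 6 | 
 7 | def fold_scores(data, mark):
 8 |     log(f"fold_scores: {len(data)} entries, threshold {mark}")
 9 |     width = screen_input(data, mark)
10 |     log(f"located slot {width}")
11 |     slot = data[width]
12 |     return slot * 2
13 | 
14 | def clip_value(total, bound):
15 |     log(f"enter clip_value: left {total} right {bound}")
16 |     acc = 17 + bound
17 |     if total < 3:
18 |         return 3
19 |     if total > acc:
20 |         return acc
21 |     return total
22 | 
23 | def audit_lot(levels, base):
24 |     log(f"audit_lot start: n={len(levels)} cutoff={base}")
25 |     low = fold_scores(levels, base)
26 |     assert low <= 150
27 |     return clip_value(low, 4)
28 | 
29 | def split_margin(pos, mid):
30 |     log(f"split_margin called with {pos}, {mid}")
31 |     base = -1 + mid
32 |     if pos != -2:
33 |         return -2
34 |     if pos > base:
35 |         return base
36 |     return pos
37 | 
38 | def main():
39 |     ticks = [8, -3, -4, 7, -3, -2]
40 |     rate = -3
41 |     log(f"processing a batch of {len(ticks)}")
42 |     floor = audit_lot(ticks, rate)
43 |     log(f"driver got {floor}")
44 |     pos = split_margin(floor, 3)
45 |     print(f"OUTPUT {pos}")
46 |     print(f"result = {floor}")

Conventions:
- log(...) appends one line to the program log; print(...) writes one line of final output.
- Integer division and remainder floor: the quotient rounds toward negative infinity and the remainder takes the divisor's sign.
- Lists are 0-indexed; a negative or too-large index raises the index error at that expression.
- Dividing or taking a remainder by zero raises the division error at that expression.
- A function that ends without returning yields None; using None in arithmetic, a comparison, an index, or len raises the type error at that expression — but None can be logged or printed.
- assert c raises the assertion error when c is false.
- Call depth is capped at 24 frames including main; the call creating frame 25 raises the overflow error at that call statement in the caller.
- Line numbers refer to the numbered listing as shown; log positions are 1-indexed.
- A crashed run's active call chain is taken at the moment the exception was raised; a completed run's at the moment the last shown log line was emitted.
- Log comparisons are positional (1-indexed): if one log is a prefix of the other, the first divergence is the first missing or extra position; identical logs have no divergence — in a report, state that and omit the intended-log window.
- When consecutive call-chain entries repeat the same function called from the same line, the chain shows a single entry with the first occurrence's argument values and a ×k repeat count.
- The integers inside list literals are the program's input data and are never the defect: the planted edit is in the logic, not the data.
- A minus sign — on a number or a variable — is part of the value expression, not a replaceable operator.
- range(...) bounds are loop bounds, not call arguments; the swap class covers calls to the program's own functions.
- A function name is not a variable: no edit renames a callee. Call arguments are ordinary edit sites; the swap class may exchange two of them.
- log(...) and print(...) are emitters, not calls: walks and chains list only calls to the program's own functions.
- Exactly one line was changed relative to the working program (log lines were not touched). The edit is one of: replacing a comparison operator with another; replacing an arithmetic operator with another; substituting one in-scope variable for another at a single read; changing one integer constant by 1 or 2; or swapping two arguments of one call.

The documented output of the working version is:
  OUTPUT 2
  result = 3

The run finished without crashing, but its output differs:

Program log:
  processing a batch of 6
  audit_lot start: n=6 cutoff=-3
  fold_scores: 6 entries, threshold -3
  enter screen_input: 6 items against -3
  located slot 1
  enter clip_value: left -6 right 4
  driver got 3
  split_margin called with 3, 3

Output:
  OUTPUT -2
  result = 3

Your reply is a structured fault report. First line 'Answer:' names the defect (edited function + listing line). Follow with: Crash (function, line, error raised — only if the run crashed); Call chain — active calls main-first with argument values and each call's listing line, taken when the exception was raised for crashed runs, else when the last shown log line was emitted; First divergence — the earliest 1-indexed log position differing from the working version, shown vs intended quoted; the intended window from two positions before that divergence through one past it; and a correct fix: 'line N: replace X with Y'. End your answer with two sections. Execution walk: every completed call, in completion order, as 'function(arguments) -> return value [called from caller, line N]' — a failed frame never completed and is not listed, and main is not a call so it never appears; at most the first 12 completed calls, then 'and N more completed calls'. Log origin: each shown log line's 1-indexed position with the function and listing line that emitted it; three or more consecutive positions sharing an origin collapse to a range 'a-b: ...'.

Answer: the defect is in split_margin at line 32.
Core observation: No log line changed; the fault shows up purely in the output.
Call chain: main -> split_margin(3, 3) (called at line 44).
First divergence: none — the logs agree in full.
Execution walk:
  screen_input([8, -3, -4, 7, -3, -2], -3) -> 1  [called from fold_scores, line 9]
  fold_scores([8, -3, -4, 7, -3, -2], -3) -> -6  [called from audit_lot, line 25]
  clip_value(-6, 4) -> 3  [called from audit_lot, line 27]
  audit_lot([8, -3, -4, 7, -3, -2], -3) -> 3  [called from main, line 42]
  split_margin(3, 3) -> -2  [called from main, line 44]
Log origin:
  1: emitted by main (line 41)
  2: emitted by audit_lot (line 24)
  3: emitted by fold_scores (line 8)
  4: emitted by screen_input (line 2)
  5: emitted by fold_scores (line 10)
  6: emitted by clip_value (line 15)
  7: emitted by main (line 43)
  8: emitted by split_margin (line 30)
A correct fix: line 32: replace `!=` with `<`.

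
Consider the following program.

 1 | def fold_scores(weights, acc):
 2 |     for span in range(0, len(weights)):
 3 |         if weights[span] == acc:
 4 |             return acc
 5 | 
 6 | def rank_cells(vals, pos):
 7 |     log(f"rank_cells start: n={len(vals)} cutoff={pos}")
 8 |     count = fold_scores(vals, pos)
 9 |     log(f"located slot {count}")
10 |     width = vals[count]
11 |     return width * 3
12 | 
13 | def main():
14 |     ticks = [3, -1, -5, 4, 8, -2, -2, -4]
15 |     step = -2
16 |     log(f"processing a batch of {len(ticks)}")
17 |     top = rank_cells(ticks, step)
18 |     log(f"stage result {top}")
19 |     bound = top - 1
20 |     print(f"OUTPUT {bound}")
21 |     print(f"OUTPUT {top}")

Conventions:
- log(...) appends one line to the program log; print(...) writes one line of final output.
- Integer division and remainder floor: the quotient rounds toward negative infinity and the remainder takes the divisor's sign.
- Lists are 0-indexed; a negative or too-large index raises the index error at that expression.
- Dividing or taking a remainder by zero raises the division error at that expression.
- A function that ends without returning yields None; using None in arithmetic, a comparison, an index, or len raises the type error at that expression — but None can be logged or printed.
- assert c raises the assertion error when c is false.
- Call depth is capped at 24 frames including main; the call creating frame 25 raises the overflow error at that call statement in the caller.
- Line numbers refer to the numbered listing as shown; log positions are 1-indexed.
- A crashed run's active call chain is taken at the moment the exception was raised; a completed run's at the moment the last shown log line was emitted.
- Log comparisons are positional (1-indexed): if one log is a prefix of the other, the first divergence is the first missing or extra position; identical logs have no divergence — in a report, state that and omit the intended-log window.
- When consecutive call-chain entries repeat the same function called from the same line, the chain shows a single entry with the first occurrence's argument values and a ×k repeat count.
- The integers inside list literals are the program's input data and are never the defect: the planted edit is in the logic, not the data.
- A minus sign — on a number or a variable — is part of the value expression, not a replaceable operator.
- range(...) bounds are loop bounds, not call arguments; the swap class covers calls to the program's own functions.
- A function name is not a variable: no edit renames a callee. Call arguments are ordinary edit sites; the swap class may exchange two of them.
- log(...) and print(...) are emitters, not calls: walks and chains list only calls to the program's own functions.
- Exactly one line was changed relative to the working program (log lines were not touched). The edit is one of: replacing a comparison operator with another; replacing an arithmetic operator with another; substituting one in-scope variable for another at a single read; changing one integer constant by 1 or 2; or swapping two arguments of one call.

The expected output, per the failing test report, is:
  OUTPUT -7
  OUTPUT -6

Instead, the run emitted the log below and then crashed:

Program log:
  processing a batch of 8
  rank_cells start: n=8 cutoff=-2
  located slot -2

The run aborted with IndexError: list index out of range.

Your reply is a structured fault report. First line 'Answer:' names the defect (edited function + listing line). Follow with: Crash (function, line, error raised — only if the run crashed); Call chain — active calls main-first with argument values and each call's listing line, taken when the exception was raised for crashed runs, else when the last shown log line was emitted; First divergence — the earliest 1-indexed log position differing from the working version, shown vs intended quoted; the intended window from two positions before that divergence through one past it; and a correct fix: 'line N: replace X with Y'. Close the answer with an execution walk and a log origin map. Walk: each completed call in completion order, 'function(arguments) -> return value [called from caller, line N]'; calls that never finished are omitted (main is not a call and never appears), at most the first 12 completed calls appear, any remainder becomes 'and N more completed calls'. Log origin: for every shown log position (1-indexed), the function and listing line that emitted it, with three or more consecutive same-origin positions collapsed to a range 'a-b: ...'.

Answer: the defect is in fold_scores at line 4.
The tell: Log line 3 is where behavior first shows: 'located slot -2' appears instead of 'located slot 5'.
Crash: rank_cells, line 10, IndexError.
Call chain: main -> rank_cells([3, -1, -5, 4, 8, -2, -2, -4], -2) (called at line 17).
First divergence: position 3 — the shown line 'located slot -2' should read 'located slot 5'.
Intended log window:
  1: processing a batch of 8
  2: rank_cells start: n=8 cutoff=-2
  3: located slot 5
  4: stage result -6
Execution walk:
  fold_scores([3, -1, -5, 4, 8, -2, -2, -4], -2) -> -2  [called from rank_cells, line 8]
Log line origins:
  1: emitted by main (line 16)
  2: emitted by rank_cells (line 7)
  3: emitted by rank_cells (line 9)
A correct fix: line 4: replace `acc` with `span`.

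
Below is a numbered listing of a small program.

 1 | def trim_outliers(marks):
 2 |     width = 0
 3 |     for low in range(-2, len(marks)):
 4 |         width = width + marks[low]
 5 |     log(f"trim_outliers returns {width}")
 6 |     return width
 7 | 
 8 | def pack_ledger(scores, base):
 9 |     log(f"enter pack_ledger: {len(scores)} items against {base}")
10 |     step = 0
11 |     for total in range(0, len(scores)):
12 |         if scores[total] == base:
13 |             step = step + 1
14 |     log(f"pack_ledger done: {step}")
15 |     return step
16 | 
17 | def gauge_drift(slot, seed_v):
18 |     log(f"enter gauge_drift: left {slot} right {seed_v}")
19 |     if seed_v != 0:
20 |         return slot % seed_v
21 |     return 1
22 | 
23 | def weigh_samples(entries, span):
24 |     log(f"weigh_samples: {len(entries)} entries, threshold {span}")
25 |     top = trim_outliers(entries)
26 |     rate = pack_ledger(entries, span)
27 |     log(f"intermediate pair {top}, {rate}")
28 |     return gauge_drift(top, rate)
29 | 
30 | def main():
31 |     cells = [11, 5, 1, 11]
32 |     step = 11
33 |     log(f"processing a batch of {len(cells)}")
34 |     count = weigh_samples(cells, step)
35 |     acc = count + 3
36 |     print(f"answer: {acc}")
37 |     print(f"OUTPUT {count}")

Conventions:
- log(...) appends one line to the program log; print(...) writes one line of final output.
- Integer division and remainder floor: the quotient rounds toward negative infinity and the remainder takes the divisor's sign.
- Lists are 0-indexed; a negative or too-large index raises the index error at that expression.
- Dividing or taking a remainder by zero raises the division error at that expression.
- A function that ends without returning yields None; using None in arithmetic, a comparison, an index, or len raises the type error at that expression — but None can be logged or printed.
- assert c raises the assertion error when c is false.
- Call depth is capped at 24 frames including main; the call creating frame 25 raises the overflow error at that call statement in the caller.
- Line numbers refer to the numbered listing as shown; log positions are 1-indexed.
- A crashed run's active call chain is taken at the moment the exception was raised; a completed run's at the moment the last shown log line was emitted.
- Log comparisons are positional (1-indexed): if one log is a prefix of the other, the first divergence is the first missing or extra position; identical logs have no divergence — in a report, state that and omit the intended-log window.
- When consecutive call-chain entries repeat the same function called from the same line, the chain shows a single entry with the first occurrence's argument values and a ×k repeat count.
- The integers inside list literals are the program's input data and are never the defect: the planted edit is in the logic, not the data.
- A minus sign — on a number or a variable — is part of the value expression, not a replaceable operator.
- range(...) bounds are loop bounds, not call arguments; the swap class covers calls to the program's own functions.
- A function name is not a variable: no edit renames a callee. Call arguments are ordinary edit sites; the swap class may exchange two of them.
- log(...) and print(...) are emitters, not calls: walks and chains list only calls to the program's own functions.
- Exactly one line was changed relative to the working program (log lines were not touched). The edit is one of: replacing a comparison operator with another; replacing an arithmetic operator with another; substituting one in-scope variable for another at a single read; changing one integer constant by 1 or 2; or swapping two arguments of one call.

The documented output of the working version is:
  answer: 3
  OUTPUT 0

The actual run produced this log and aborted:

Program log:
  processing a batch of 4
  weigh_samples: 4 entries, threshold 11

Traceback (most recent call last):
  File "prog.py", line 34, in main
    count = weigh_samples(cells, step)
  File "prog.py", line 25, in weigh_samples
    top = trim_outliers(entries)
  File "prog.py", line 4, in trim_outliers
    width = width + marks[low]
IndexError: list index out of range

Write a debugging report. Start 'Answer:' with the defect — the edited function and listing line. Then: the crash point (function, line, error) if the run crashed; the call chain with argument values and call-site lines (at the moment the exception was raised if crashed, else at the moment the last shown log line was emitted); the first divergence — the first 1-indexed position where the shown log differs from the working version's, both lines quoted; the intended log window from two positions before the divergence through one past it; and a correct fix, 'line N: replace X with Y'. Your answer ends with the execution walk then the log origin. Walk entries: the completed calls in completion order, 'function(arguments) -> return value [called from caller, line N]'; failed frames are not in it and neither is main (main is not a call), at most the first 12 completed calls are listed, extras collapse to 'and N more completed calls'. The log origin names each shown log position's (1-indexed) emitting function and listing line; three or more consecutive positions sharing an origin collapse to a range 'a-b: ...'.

Answer: the defect is in trim_outliers at line 3.
Key fact: After 2 matching log lines the faulty run goes silent, while the working version continues with 'trim_outliers returns 28'.
Crash: trim_outliers, line 4, IndexError.
Call chain: main -> weigh_samples([11, 5, 1, 11], 11) (called at line 34) -> trim_outliers([11, 5, 1, 11]) (called at line 25).
First divergence: position 3 (shown log ended at 2 lines; the working version continues: 'trim_outliers returns 28').
Intended log window:
  1: processing a batch of 4
  2: weigh_samples: 4 entries, threshold 11
  3: trim_outliers returns 28
  4: enter pack_ledger: 4 items against 11
Execution walk:
  (no call completed)
Origin of each log line:
  1: from main, line 33
  2: from weigh_samples, line 24
A correct fix: line 3: replace `-2` with `0`.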